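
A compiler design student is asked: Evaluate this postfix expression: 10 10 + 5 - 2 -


Processing tokens left to right:
Push 10, Push 10
Pop 10 and 10, compute 10 + 10 = 20, push 20
Push 5
Pop 20 and 5, compute 20 - 5 = 15, push 15
Push 2
Pop 15 and 2, compute 15 - 2 = 13, push 13
Stack result: 13

13


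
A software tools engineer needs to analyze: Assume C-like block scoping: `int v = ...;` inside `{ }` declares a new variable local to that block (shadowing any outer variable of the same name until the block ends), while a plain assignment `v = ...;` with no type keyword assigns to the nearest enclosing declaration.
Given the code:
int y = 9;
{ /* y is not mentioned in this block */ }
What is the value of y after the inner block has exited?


Analyzing scoping rules:
Outer scope: declares y = 9
Inner block: y is neither redeclared nor assigned -> unchanged
After the block -> 9
Result: 9

9


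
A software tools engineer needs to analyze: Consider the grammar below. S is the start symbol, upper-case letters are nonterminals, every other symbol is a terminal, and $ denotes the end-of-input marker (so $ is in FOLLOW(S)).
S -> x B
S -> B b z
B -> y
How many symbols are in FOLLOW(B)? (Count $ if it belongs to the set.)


S is the start symbol and does not occur in any rule body, so FOLLOW(S) = {$}.
Examining every occurrence of B in a rule body:
  S -> x B : B is at the right end -> add FOLLOW(S) = {$}
  S -> B b z : B is followed by terminal 'b' -> add 'b'
  B -> y : B does not occur in the body -> contributes nothing
FOLLOW(B) = {b, $}
Count: 2

2


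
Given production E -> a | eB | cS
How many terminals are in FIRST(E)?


Production: E -> a | eB | cS
Examining each alternative for leading terminals:
  E -> a : first terminal = 'a'
  E -> eB : first terminal = 'e'
  E -> cS : first terminal = 'c'
FIRST(E) = {a, c, e}
Count: 3

3


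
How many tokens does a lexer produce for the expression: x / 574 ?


Scanning 'x / 574'
Token 1: 'x' -> identifier
Token 2: '/' -> operator
Token 3: '574' -> integer_literal
Total tokens: 3

3


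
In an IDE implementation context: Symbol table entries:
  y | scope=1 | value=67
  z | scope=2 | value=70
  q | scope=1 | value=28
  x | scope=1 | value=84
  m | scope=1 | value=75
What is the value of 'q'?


Searching symbol table for 'q':
  y | scope=1 | value=67
  z | scope=2 | value=70
  q | scope=1 | value=28 <- MATCH
  x | scope=1 | value=84
  m | scope=1 | value=75
Found 'q' at scope 1 with value 28

28


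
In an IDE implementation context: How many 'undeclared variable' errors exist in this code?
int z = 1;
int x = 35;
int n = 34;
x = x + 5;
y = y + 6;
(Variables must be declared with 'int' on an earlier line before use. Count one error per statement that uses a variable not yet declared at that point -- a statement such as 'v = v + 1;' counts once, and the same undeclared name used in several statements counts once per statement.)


Scanning code line by line:
  Line 1: declare 'z' -> declared = ['z']
  Line 2: declare 'x' -> declared = ['x', 'z']
  Line 3: declare 'n' -> declared = ['n', 'x', 'z']
  Line 4: use 'x' -> OK (declared)
  Line 5: use 'y' -> ERROR (undeclared)
Total undeclared variable errors: 1

1


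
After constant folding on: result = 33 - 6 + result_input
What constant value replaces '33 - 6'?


Identifying constant sub-expression:
  Original: result = 33 - 6 + result_input
  33 and 6 are both compile-time constants
  Evaluating: 33 - 6 = 27
  After folding: result = 27 + result_input

27


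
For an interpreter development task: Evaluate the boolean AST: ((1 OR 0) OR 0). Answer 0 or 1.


Step 1: Evaluate inner node
  1 OR 0 = 1
Step 2: Evaluate root node
  1 OR 0 = 1

1


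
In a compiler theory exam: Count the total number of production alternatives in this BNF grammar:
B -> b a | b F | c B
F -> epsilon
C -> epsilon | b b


Counting alternatives per rule:
  B: 3 alternative(s)
  F: 1 alternative(s)
  C: 2 alternative(s)
Sum: 3 + 1 + 2 = 6

6


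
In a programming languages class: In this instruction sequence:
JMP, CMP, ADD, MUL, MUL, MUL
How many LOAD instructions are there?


Scanning instruction sequence for LOAD:
  Position 1: JMP
  Position 2: CMP
  Position 3: ADD
  Position 4: MUL
  Position 5: MUL
  Position 6: MUL
Matches at positions: []
Total LOAD count: 0

0


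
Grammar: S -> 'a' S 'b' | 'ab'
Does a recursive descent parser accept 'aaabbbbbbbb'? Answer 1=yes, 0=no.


Grammar accepts strings of the form a^n b^n (n >= 1)
Word: 'aaabbbbbbbb'
Counting: 3 a's and 8 b's
Check: 3 == 8? No
Mismatch: a-count != b-count
Rejected

0


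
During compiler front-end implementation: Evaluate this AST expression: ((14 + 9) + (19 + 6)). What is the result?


Expression: ((14 + 9) + (19 + 6))
Evaluating step by step:
  14 + 9 = 23
  19 + 6 = 25
  23 + 25 = 48
Result: 48

48


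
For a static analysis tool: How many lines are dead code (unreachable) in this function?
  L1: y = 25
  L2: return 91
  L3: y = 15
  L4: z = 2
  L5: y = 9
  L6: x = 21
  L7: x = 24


Analyzing control flow:
  L1: reachable (before return)
  L2: reachable (return statement)
  L3: DEAD (after return at L2)
  L4: DEAD (after return at L2)
  L5: DEAD (after return at L2)
  L6: DEAD (after return at L2)
  L7: DEAD (after return at L2)
Return at L2, total lines = 7
Dead lines: L3 through L7
Count: 5

5


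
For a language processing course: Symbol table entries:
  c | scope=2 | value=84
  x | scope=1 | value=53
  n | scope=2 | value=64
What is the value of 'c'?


Searching symbol table for 'c':
  c | scope=2 | value=84 <- MATCH
  x | scope=1 | value=53
  n | scope=2 | value=64
Found 'c' at scope 2 with value 84

84


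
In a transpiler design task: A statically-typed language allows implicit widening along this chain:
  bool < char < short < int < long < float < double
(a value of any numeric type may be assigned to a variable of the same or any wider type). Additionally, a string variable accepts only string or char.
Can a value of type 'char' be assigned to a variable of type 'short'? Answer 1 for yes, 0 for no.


Target variable type: short
Source value type: char
Numeric ranks: char=1, short=2
Widening allowed iff rank(source) <= rank(target): 1 <= 2? Yes
Result: 1

1


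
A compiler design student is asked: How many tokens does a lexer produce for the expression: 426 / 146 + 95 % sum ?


Scanning '426 / 146 + 95 % sum'
Token 1: '426' -> integer_literal
Token 2: '/' -> operator
Token 3: '146' -> integer_literal
Token 4: '+' -> operator
Token 5: '95' -> integer_literal
Token 6: '%' -> operator
Token 7: 'sum' -> identifier
Total tokens: 7

7


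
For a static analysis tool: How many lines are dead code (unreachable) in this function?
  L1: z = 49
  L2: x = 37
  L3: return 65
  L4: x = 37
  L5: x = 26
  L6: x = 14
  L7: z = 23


Analyzing control flow:
  L1: reachable (before return)
  L2: reachable (before return)
  L3: reachable (return statement)
  L4: DEAD (after return at L3)
  L5: DEAD (after return at L3)
  L6: DEAD (after return at L3)
  L7: DEAD (after return at L3)
Return at L3, total lines = 7
Dead lines: L4 through L7
Count: 4

4


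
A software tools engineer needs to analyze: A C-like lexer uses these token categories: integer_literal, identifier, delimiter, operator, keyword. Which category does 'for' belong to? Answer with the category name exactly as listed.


Token: 'for'
Checking categories:
  identifier: no
  integer_literal: no
  operator: no
  keyword: YES
  delimiter: no
Category: keyword

keyword


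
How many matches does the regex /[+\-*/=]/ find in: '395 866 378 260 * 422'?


Pattern: /[+\-*/=]/ (operators)
Input: '395 866 378 260 * 422'
Scanning for matches:
  Match 1: '*'
Total matches: 1

1


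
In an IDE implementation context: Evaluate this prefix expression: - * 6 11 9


Parsing prefix expression: - * 6 11 9
Step 1: Innermost operation '* 6 11'
  6 * 11 = 66
Step 2: Outer operation '- [66] 9'
  66 - 9 = 57

57


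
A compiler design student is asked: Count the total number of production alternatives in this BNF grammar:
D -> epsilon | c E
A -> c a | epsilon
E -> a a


Counting alternatives per rule:
  D: 2 alternative(s)
  A: 2 alternative(s)
  E: 1 alternative(s)
Sum: 2 + 2 + 1 = 5

5


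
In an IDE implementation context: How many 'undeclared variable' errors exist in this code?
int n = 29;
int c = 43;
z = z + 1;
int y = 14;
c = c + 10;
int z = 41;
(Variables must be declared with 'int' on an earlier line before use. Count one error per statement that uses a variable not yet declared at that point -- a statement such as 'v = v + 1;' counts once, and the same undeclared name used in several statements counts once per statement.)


Scanning code line by line:
  Line 1: declare 'n' -> declared = ['n']
  Line 2: declare 'c' -> declared = ['c', 'n']
  Line 3: use 'z' -> ERROR (undeclared)
  Line 4: declare 'y' -> declared = ['c', 'n', 'y']
  Line 5: use 'c' -> OK (declared)
  Line 6: declare 'z' -> declared = ['c', 'n', 'y', 'z']
Total undeclared variable errors: 1

1


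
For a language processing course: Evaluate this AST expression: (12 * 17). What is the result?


Expression: (12 * 17)
Evaluating step by step:
  12 * 17 = 204
Result: 204

204


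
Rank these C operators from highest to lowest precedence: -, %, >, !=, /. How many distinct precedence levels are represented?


Looking up precedence for each operator:
  - -> precedence 5
  % -> precedence 6
  > -> precedence 4
  != -> precedence 3
  / -> precedence 6
Sorted highest to lowest: %, /, -, >, !=
Distinct precedence values: [6, 5, 4, 3]
Number of distinct levels: 4

4


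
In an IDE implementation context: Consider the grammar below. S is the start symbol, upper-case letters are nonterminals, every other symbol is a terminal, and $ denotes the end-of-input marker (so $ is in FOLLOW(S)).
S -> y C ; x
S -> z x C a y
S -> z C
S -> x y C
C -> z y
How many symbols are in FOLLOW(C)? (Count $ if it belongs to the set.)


S is the start symbol and does not occur in any rule body, so FOLLOW(S) = {$}.
Examining every occurrence of C in a rule body:
  S -> y C ; x : C is followed by terminal ';' -> add ';'
  S -> z x C a y : C is followed by terminal 'a' -> add 'a'
  S -> z C : C is at the right end -> add FOLLOW(S) = {$}
  S -> x y C : C is at the right end -> add FOLLOW(S) = {$} (already in the set)
  C -> z y : C does not occur in the body -> contributes nothing
FOLLOW(C) = {;, a, $}
Count: 3

3


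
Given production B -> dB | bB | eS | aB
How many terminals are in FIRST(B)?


Production: B -> dB | bB | eS | aB
Examining each alternative for leading terminals:
  B -> dB : first terminal = 'd'
  B -> bB : first terminal = 'b'
  B -> eS : first terminal = 'e'
  B -> aB : first terminal = 'a'
FIRST(B) = {a, b, d, e}
Count: 4

4


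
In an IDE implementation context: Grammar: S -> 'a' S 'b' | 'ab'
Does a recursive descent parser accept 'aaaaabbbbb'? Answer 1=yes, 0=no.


Grammar accepts strings of the form a^n b^n (n >= 1)
Word: 'aaaaabbbbb'
Counting: 5 a's and 5 b's
Check: 5 == 5? Yes
Derivation (S -> aSb applied 4 time(s), then S -> ab): S => aSb => aaSbb => aaaSbbb => aaaaSbbbb => aaaaabbbbb
Accepted

1


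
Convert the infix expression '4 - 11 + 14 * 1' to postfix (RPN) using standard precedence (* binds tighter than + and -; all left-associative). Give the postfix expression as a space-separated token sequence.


Applying the shunting-yard algorithm:
  Operand 4 -> output
  Push '-' onto operator stack -> op-stack: [-]
  Operand 11 -> output
  See '+' (prec 1); top '-' (prec 1) >= it -> pop '-' to output
  Push '+' onto operator stack -> op-stack: [+]
  Operand 14 -> output
  Push '*' onto operator stack -> op-stack: [+, *]
  Operand 1 -> output
  End of input: pop '*' to output
  End of input: pop '+' to output
Postfix result: 4 11 - 14 1 * +

4 11 - 14 1 * +


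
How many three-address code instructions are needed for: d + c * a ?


Expression: d + c * a
Generating three-address code (respecting * over +/- precedence):
  Instruction 1: t1 = c * a
  Instruction 2: t2 = d + t1
Total instructions: 2

2


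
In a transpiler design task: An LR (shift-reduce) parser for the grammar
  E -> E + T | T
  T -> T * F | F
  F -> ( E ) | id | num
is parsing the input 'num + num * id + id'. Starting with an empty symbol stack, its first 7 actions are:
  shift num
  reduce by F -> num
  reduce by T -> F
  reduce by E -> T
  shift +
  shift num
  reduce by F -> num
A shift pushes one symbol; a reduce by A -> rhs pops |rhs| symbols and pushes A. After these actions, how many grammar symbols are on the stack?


Tracking the symbol stack through each action:
  Action 1: shift 'num' : push -> stack = [num] (size 1)
  Action 2: reduce by F -> num : pop 1, push F -> stack = [F] (size 1)
  Action 3: reduce by T -> F : pop 1, push T -> stack = [T] (size 1)
  Action 4: reduce by E -> T : pop 1, push E -> stack = [E] (size 1)
  Action 5: shift '+' : push -> stack = [E, +] (size 2)
  Action 6: shift 'num' : push -> stack = [E, +, num] (size 3)
  Action 7: reduce by F -> num : pop 1, push F -> stack = [E, +, F] (size 3)
Final stack size: 3

3


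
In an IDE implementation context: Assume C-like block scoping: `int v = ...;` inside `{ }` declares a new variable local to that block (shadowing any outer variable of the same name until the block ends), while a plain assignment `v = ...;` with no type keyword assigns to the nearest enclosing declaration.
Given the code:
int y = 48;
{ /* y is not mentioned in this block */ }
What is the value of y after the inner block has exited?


Analyzing scoping rules:
Outer scope: declares y = 48
Inner block: y is neither redeclared nor assigned -> unchanged
After the block -> 48
Result: 48

48


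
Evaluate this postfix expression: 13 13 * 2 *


Processing tokens left to right:
Push 13, Push 13
Pop 13 and 13, compute 13 * 13 = 169, push 169
Push 2
Pop 169 and 2, compute 169 * 2 = 338, push 338
Stack result: 338

338


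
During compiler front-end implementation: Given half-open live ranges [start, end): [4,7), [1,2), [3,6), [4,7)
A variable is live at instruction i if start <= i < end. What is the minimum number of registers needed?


Live ranges:
  Var0: [4, 7)
  Var1: [1, 2)
  Var2: [3, 6)
  Var3: [4, 7)
Sweep-line events (position, delta, active):
  pos=1 start -> active=1
  pos=2 end -> active=0
  pos=3 start -> active=1
  pos=4 start -> active=2
  pos=4 start -> active=3
  pos=6 end -> active=2
  pos=7 end -> active=1
  pos=7 end -> active=0
Maximum simultaneous active: 3
Minimum registers needed: 3

3


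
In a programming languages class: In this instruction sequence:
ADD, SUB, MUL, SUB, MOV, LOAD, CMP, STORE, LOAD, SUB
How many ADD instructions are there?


Scanning instruction sequence for ADD:
  Position 1: ADD <- MATCH
  Position 2: SUB
  Position 3: MUL
  Position 4: SUB
  Position 5: MOV
  Position 6: LOAD
  Position 7: CMP
  Position 8: STORE
  Position 9: LOAD
  Position 10: SUB
Matches at positions: [1]
Total ADD count: 1

1


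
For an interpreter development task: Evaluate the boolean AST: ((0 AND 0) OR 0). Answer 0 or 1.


Step 1: Evaluate inner node
  0 AND 0 = 0
Step 2: Evaluate root node
  0 OR 0 = 0

0


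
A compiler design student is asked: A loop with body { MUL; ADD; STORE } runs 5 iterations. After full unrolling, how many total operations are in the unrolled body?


Loop body operations: MUL, ADD, STORE (3 ops per iteration)
Unrolling 5 iterations:
  Iteration 1: MUL, ADD, STORE (3 ops)
  Iteration 2: MUL, ADD, STORE (3 ops)
  Iteration 3: MUL, ADD, STORE (3 ops)
  Iteration 4: MUL, ADD, STORE (3 ops)
  Iteration 5: MUL, ADD, STORE (3 ops)
Total: 5 iterations * 3 ops/iter = 15 operations

15


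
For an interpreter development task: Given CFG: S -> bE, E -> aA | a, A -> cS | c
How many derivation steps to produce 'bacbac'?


Grammar: S -> bE, E -> aA | a, A -> cS | c
Deriving 'bacbac':
Step 1: S -> bE => bE
Step 2: E -> aA => baA
Step 3: A -> cS => bacS
Step 4: S -> bE => bacbE
Step 5: E -> aA => bacbaA
Step 6: A -> c => bacbac
Total derivation steps: 6

6


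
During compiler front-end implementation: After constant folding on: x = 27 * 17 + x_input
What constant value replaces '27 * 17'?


Identifying constant sub-expression:
  Original: x = 27 * 17 + x_input
  27 and 17 are both compile-time constants
  Evaluating: 27 * 17 = 459
  After folding: x = 459 + x_input

459


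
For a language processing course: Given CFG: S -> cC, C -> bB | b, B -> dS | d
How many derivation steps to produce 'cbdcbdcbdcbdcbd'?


Grammar: S -> cC, C -> bB | b, B -> dS | d
Deriving 'cbdcbdcbdcbdcbd':
Step 1: S -> cC => cC
Step 2: C -> bB => cbB
Step 3: B -> dS => cbdS
Step 4: S -> cC => cbdcC
Step 5: C -> bB => cbdcbB
Step 6: B -> dS => cbdcbdS
Step 7: S -> cC => cbdcbdcC
Step 8: C -> bB => cbdcbdcbB
Step 9: B -> dS => cbdcbdcbdS
Step 10: S -> cC => cbdcbdcbdcC
Step 11: C -> bB => cbdcbdcbdcbB
Step 12: B -> dS => cbdcbdcbdcbdS
Step 13: S -> cC => cbdcbdcbdcbdcC
Step 14: C -> bB => cbdcbdcbdcbdcbB
Step 15: B -> d => cbdcbdcbdcbdcbd
Total derivation steps: 15

15


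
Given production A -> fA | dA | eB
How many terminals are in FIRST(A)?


Production: A -> fA | dA | eB
Examining each alternative for leading terminals:
  A -> fA : first terminal = 'f'
  A -> dA : first terminal = 'd'
  A -> eB : first terminal = 'e'
FIRST(A) = {d, e, f}
Count: 3

3


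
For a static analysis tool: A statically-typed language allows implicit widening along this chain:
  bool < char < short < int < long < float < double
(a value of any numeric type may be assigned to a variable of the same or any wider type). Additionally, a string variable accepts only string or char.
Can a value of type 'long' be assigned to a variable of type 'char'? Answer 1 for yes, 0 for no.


Target variable type: char
Source value type: long
Numeric ranks: long=4, char=1
Widening allowed iff rank(source) <= rank(target): 4 <= 1? No
Result: 0

0


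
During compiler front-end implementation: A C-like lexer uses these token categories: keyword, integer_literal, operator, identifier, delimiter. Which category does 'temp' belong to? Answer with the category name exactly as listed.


Token: 'temp'
Checking categories:
  identifier: YES
  integer_literal: no
  operator: no
  keyword: no
  delimiter: no
Category: identifier

identifier


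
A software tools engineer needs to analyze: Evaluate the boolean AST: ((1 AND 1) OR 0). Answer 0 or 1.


Step 1: Evaluate inner node
  1 AND 1 = 1
Step 2: Evaluate root node
  1 OR 0 = 1

1


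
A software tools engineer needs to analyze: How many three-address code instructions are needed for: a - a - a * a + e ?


Expression: a - a - a * a + e
Generating three-address code (respecting * over +/- precedence):
  Instruction 1: t1 = a * a
  Instruction 2: t2 = a - a
  Instruction 3: t3 = t2 - t1
  Instruction 4: t4 = t3 + e
Total instructions: 4

4


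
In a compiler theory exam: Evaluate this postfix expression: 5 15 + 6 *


Processing tokens left to right:
Push 5, Push 15
Pop 5 and 15, compute 5 + 15 = 20, push 20
Push 6
Pop 20 and 6, compute 20 * 6 = 120, push 120
Stack result: 120

120


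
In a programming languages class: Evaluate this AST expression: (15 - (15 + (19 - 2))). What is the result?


Expression: (15 - (15 + (19 - 2)))
Evaluating step by step:
  19 - 2 = 17
  15 + 17 = 32
  15 - 32 = -17
Result: -17

-17


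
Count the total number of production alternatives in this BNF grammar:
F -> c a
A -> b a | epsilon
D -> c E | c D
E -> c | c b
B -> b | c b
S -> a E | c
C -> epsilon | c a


Counting alternatives per rule:
  F: 1 alternative(s)
  A: 2 alternative(s)
  D: 2 alternative(s)
  E: 2 alternative(s)
  B: 2 alternative(s)
  S: 2 alternative(s)
  C: 2 alternative(s)
Sum: 1 + 2 + 2 + 2 + 2 + 2 + 2 = 13

13


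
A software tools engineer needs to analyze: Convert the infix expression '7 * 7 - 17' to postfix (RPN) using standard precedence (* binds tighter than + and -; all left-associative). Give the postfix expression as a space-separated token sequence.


Applying the shunting-yard algorithm:
  Operand 7 -> output
  Push '*' onto operator stack -> op-stack: [*]
  Operand 7 -> output
  See '-' (prec 1); top '*' (prec 2) >= it -> pop '*' to output
  Push '-' onto operator stack -> op-stack: [-]
  Operand 17 -> output
  End of input: pop '-' to output
Postfix result: 7 7 * 17 -

7 7 * 17 -


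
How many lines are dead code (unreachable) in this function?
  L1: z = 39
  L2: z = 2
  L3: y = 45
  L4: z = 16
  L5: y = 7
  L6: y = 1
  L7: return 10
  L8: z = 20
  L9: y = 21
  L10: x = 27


Analyzing control flow:
  L1: reachable (before return)
  L2: reachable (before return)
  L3: reachable (before return)
  L4: reachable (before return)
  L5: reachable (before return)
  L6: reachable (before return)
  L7: reachable (return statement)
  L8: DEAD (after return at L7)
  L9: DEAD (after return at L7)
  L10: DEAD (after return at L7)
Return at L7, total lines = 10
Dead lines: L8 through L10
Count: 3

3


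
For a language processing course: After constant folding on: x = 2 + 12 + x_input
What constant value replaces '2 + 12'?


Identifying constant sub-expression:
  Original: x = 2 + 12 + x_input
  2 and 12 are both compile-time constants
  Evaluating: 2 + 12 = 14
  After folding: x = 14 + x_input

14


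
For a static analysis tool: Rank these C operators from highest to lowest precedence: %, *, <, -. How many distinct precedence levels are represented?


Looking up precedence for each operator:
  % -> precedence 6
  * -> precedence 6
  < -> precedence 4
  - -> precedence 5
Sorted highest to lowest: %, *, -, <
Distinct precedence values: [6, 5, 4]
Number of distinct levels: 3

3


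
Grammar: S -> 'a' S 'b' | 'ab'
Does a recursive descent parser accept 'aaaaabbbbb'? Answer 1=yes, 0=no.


Grammar accepts strings of the form a^n b^n (n >= 1)
Word: 'aaaaabbbbb'
Counting: 5 a's and 5 b's
Check: 5 == 5? Yes
Derivation (S -> aSb applied 4 time(s), then S -> ab): S => aSb => aaSbb => aaaSbbb => aaaaSbbbb => aaaaabbbbb
Accepted

1


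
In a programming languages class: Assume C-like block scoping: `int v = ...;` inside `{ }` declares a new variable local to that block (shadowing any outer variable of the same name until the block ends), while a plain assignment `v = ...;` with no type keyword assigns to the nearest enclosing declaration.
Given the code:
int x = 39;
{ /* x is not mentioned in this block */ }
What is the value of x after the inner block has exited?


Analyzing scoping rules:
Outer scope: declares x = 39
Inner block: x is neither redeclared nor assigned -> unchanged
After the block -> 39
Result: 39

39


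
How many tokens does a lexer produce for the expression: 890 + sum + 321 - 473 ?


Scanning '890 + sum + 321 - 473'
Token 1: '890' -> integer_literal
Token 2: '+' -> operator
Token 3: 'sum' -> identifier
Token 4: '+' -> operator
Token 5: '321' -> integer_literal
Token 6: '-' -> operator
Token 7: '473' -> integer_literal
Total tokens: 7

7


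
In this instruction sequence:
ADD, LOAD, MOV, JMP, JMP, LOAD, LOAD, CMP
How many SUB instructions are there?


Scanning instruction sequence for SUB:
  Position 1: ADD
  Position 2: LOAD
  Position 3: MOV
  Position 4: JMP
  Position 5: JMP
  Position 6: LOAD
  Position 7: LOAD
  Position 8: CMP
Matches at positions: []
Total SUB count: 0

0


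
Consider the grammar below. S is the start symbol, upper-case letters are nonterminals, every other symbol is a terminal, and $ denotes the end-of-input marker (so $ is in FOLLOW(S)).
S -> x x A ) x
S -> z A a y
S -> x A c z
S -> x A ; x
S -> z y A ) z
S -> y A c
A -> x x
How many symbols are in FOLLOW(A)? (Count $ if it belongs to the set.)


S is the start symbol and does not occur in any rule body, so FOLLOW(S) = {$}.
Examining every occurrence of A in a rule body:
  S -> x x A ) x : A is followed by terminal ')' -> add ')'
  S -> z A a y : A is followed by terminal 'a' -> add 'a'
  S -> x A c z : A is followed by terminal 'c' -> add 'c'
  S -> x A ; x : A is followed by terminal ';' -> add ';'
  S -> z y A ) z : A is followed by terminal ')' -> add ')' (already in the set)
  S -> y A c : A is followed by terminal 'c' -> add 'c' (already in the set)
  A -> x x : A does not occur in the body -> contributes nothing
FOLLOW(A) = {), ;, a, c}
Count: 4

4


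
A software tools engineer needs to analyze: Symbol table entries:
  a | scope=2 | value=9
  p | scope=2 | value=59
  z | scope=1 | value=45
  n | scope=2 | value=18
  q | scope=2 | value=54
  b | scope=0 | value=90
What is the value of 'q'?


Searching symbol table for 'q':
  a | scope=2 | value=9
  p | scope=2 | value=59
  z | scope=1 | value=45
  n | scope=2 | value=18
  q | scope=2 | value=54 <- MATCH
  b | scope=0 | value=90
Found 'q' at scope 2 with value 54

54


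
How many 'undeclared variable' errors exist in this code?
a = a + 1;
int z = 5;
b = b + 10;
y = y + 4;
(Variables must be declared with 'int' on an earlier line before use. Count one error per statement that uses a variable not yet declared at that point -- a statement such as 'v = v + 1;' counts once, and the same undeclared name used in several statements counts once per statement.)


Scanning code line by line:
  Line 1: use 'a' -> ERROR (undeclared)
  Line 2: declare 'z' -> declared = ['z']
  Line 3: use 'b' -> ERROR (undeclared)
  Line 4: use 'y' -> ERROR (undeclared)
Total undeclared variable errors: 3

3


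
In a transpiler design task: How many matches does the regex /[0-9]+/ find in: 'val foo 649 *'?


Pattern: /[0-9]+/ (int literals)
Input: 'val foo 649 *'
Scanning for matches:
  Match 1: '649'
Total matches: 1

1


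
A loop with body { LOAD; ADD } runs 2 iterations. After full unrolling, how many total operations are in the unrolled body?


Loop body operations: LOAD, ADD (2 ops per iteration)
Unrolling 2 iterations:
  Iteration 1: LOAD, ADD (2 ops)
  Iteration 2: LOAD, ADD (2 ops)
Total: 2 iterations * 2 ops/iter = 4 operations

4


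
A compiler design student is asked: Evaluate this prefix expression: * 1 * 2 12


Parsing prefix expression: * 1 * 2 12
Step 1: Innermost operation '* 2 12'
  2 * 12 = 24
Step 2: Outer operation '* 1 [24]'
  1 * 24 = 24

24


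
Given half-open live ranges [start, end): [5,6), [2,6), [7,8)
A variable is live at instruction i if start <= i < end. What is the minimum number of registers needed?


Live ranges:
  Var0: [5, 6)
  Var1: [2, 6)
  Var2: [7, 8)
Sweep-line events (position, delta, active):
  pos=2 start -> active=1
  pos=5 start -> active=2
  pos=6 end -> active=1
  pos=6 end -> active=0
  pos=7 start -> active=1
  pos=8 end -> active=0
Maximum simultaneous active: 2
Minimum registers needed: 2

2


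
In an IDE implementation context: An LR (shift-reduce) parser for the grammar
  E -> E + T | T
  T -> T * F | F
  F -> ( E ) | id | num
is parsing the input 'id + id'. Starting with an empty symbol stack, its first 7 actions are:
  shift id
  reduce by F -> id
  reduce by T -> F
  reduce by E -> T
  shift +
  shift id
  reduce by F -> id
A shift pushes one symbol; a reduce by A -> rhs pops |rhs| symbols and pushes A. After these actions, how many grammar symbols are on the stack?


Tracking the symbol stack through each action:
  Action 1: shift 'id' : push -> stack = [id] (size 1)
  Action 2: reduce by F -> id : pop 1, push F -> stack = [F] (size 1)
  Action 3: reduce by T -> F : pop 1, push T -> stack = [T] (size 1)
  Action 4: reduce by E -> T : pop 1, push E -> stack = [E] (size 1)
  Action 5: shift '+' : push -> stack = [E, +] (size 2)
  Action 6: shift 'id' : push -> stack = [E, +, id] (size 3)
  Action 7: reduce by F -> id : pop 1, push F -> stack = [E, +, F] (size 3)
Final stack size: 3

3


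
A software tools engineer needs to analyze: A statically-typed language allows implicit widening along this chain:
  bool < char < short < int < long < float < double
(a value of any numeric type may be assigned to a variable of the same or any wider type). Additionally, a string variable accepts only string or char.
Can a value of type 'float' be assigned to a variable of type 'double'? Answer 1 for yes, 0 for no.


Target variable type: double
Source value type: float
Numeric ranks: float=5, double=6
Widening allowed iff rank(source) <= rank(target): 5 <= 6? Yes
Result: 1

1


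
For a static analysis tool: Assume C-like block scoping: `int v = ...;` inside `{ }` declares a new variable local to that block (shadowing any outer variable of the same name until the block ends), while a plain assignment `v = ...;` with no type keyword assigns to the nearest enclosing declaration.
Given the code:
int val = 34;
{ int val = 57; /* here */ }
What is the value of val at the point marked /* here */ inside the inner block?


Analyzing scoping rules:
Outer scope: declares val = 34
Inner block: 'int val = 57;' declares a NEW val that shadows the outer one
Inside the block the inner declaration is in scope -> 57
Result: 57

57


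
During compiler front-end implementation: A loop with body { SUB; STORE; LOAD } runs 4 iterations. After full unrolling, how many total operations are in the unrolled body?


Loop body operations: SUB, STORE, LOAD (3 ops per iteration)
Unrolling 4 iterations:
  Iteration 1: SUB, STORE, LOAD (3 ops)
  Iteration 2: SUB, STORE, LOAD (3 ops)
  Iteration 3: SUB, STORE, LOAD (3 ops)
  Iteration 4: SUB, STORE, LOAD (3 ops)
Total: 4 iterations * 3 ops/iter = 12 operations

12


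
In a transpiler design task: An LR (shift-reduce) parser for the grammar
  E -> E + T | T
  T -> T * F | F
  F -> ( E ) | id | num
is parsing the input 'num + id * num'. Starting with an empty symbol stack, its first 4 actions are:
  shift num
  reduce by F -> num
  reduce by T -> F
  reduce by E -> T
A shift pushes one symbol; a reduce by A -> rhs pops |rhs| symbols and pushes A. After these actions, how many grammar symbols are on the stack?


Tracking the symbol stack through each action:
  Action 1: shift 'num' : push -> stack = [num] (size 1)
  Action 2: reduce by F -> num : pop 1, push F -> stack = [F] (size 1)
  Action 3: reduce by T -> F : pop 1, push T -> stack = [T] (size 1)
  Action 4: reduce by E -> T : pop 1, push E -> stack = [E] (size 1)
Final stack size: 1

1


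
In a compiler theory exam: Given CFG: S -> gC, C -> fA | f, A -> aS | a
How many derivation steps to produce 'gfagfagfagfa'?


Grammar: S -> gC, C -> fA | f, A -> aS | a
Deriving 'gfagfagfagfa':
Step 1: S -> gC => gC
Step 2: C -> fA => gfA
Step 3: A -> aS => gfaS
Step 4: S -> gC => gfagC
Step 5: C -> fA => gfagfA
Step 6: A -> aS => gfagfaS
Step 7: S -> gC => gfagfagC
Step 8: C -> fA => gfagfagfA
Step 9: A -> aS => gfagfagfaS
Step 10: S -> gC => gfagfagfagC
Step 11: C -> fA => gfagfagfagfA
Step 12: A -> a => gfagfagfagfa
Total derivation steps: 12

12


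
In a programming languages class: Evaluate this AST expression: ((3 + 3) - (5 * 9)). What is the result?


Expression: ((3 + 3) - (5 * 9))
Evaluating step by step:
  3 + 3 = 6
  5 * 9 = 45
  6 - 45 = -39
Result: -39

-39


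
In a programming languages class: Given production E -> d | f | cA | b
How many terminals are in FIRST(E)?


Production: E -> d | f | cA | b
Examining each alternative for leading terminals:
  E -> d : first terminal = 'd'
  E -> f : first terminal = 'f'
  E -> cA : first terminal = 'c'
  E -> b : first terminal = 'b'
FIRST(E) = {b, c, d, f}
Count: 4

4


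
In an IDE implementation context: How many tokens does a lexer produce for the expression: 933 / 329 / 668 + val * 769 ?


Scanning '933 / 329 / 668 + val * 769'
Token 1: '933' -> integer_literal
Token 2: '/' -> operator
Token 3: '329' -> integer_literal
Token 4: '/' -> operator
Token 5: '668' -> integer_literal
Token 6: '+' -> operator
Token 7: 'val' -> identifier
Token 8: '*' -> operator
Token 9: '769' -> integer_literal
Total tokens: 9

9


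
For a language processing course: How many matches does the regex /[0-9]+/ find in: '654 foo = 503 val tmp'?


Pattern: /[0-9]+/ (int literals)
Input: '654 foo = 503 val tmp'
Scanning for matches:
  Match 1: '654'
  Match 2: '503'
Total matches: 2

2


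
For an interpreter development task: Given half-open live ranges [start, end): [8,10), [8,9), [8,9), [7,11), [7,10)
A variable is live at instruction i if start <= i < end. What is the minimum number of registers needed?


Live ranges:
  Var0: [8, 10)
  Var1: [8, 9)
  Var2: [8, 9)
  Var3: [7, 11)
  Var4: [7, 10)
Sweep-line events (position, delta, active):
  pos=7 start -> active=1
  pos=7 start -> active=2
  pos=8 start -> active=3
  pos=8 start -> active=4
  pos=8 start -> active=5
  pos=9 end -> active=4
  pos=9 end -> active=3
  pos=10 end -> active=2
  pos=10 end -> active=1
  pos=11 end -> active=0
Maximum simultaneous active: 5
Minimum registers needed: 5

5


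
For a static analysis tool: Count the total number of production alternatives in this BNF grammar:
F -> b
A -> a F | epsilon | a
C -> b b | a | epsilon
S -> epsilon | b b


Counting alternatives per rule:
  F: 1 alternative(s)
  A: 3 alternative(s)
  C: 3 alternative(s)
  S: 2 alternative(s)
Sum: 1 + 3 + 3 + 2 = 9

9


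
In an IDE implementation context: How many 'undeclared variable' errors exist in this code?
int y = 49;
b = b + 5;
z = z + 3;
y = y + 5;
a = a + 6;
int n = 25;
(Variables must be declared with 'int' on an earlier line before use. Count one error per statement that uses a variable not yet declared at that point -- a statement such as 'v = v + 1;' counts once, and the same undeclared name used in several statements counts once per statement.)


Scanning code line by line:
  Line 1: declare 'y' -> declared = ['y']
  Line 2: use 'b' -> ERROR (undeclared)
  Line 3: use 'z' -> ERROR (undeclared)
  Line 4: use 'y' -> OK (declared)
  Line 5: use 'a' -> ERROR (undeclared)
  Line 6: declare 'n' -> declared = ['n', 'y']
Total undeclared variable errors: 3

3


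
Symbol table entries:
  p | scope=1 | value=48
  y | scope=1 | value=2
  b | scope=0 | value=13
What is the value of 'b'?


Searching symbol table for 'b':
  p | scope=1 | value=48
  y | scope=1 | value=2
  b | scope=0 | value=13 <- MATCH
Found 'b' at scope 0 with value 13

13


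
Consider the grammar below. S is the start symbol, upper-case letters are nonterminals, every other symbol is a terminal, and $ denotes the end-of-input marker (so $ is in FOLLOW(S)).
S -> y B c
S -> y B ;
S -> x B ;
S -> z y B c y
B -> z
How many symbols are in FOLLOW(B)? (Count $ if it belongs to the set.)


S is the start symbol and does not occur in any rule body, so FOLLOW(S) = {$}.
Examining every occurrence of B in a rule body:
  S -> y B c : B is followed by terminal 'c' -> add 'c'
  S -> y B ; : B is followed by terminal ';' -> add ';'
  S -> x B ; : B is followed by terminal ';' -> add ';' (already in the set)
  S -> z y B c y : B is followed by terminal 'c' -> add 'c' (already in the set)
  B -> z : B does not occur in the body -> contributes nothing
FOLLOW(B) = {;, c}
Count: 2

2


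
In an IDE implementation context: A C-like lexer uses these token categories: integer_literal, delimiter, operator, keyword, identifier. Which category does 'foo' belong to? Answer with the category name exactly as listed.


Token: 'foo'
Checking categories:
  identifier: YES
  integer_literal: no
  operator: no
  keyword: no
  delimiter: no
Category: identifier

identifier


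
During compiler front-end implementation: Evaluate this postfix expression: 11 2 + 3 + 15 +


Processing tokens left to right:
Push 11, Push 2
Pop 11 and 2, compute 11 + 2 = 13, push 13
Push 3
Pop 13 and 3, compute 13 + 3 = 16, push 16
Push 15
Pop 16 and 15, compute 16 + 15 = 31, push 31
Stack result: 31

31


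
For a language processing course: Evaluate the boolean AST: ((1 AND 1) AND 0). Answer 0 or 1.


Step 1: Evaluate inner node
  1 AND 1 = 1
Step 2: Evaluate root node
  1 AND 0 = 0

0


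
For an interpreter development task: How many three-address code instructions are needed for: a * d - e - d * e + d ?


Expression: a * d - e - d * e + d
Generating three-address code (respecting * over +/- precedence):
  Instruction 1: t1 = a * d
  Instruction 2: t2 = d * e
  Instruction 3: t3 = t1 - e
  Instruction 4: t4 = t3 - t2
  Instruction 5: t5 = t4 + d
Total instructions: 5

5


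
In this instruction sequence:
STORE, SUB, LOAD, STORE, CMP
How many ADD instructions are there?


Scanning instruction sequence for ADD:
  Position 1: STORE
  Position 2: SUB
  Position 3: LOAD
  Position 4: STORE
  Position 5: CMP
Matches at positions: []
Total ADD count: 0

0


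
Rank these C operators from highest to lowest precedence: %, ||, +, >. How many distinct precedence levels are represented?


Looking up precedence for each operator:
  % -> precedence 6
  || -> precedence 1
  + -> precedence 5
  > -> precedence 4
Sorted highest to lowest: %, +, >, ||
Distinct precedence values: [6, 5, 4, 1]
Number of distinct levels: 4

4


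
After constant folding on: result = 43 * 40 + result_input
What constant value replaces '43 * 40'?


Identifying constant sub-expression:
  Original: result = 43 * 40 + result_input
  43 and 40 are both compile-time constants
  Evaluating: 43 * 40 = 1720
  After folding: result = 1720 + result_input

1720


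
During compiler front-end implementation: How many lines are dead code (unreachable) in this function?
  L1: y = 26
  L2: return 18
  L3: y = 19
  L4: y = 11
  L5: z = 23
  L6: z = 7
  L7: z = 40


Analyzing control flow:
  L1: reachable (before return)
  L2: reachable (return statement)
  L3: DEAD (after return at L2)
  L4: DEAD (after return at L2)
  L5: DEAD (after return at L2)
  L6: DEAD (after return at L2)
  L7: DEAD (after return at L2)
Return at L2, total lines = 7
Dead lines: L3 through L7
Count: 5

5


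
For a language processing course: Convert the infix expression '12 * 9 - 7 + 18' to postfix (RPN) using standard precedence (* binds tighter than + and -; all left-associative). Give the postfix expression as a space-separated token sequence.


Applying the shunting-yard algorithm:
  Operand 12 -> output
  Push '*' onto operator stack -> op-stack: [*]
  Operand 9 -> output
  See '-' (prec 1); top '*' (prec 2) >= it -> pop '*' to output
  Push '-' onto operator stack -> op-stack: [-]
  Operand 7 -> output
  See '+' (prec 1); top '-' (prec 1) >= it -> pop '-' to output
  Push '+' onto operator stack -> op-stack: [+]
  Operand 18 -> output
  End of input: pop '+' to output
Postfix result: 12 9 * 7 - 18 +

12 9 * 7 - 18 +


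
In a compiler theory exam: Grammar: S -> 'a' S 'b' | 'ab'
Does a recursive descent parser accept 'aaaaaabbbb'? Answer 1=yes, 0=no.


Grammar accepts strings of the form a^n b^n (n >= 1)
Word: 'aaaaaabbbb'
Counting: 6 a's and 4 b's
Check: 6 == 4? No
Mismatch: a-count != b-count
Rejected

0


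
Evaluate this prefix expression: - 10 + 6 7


Parsing prefix expression: - 10 + 6 7
Step 1: Innermost operation '+ 6 7'
  6 + 7 = 13
Step 2: Outer operation '- 10 [13]'
  10 - 13 = -3

-3


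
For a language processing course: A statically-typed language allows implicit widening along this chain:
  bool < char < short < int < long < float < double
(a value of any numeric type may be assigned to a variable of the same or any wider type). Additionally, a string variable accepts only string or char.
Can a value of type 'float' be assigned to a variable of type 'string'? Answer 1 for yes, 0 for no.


Target variable type: string
Source value type: float
Rule: string accepts only {string, char}
  source 'float' in {string, char}? No
Result: 0

0


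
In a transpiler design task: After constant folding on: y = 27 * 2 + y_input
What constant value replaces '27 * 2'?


Identifying constant sub-expression:
  Original: y = 27 * 2 + y_input
  27 and 2 are both compile-time constants
  Evaluating: 27 * 2 = 54
  After folding: y = 54 + y_input

54


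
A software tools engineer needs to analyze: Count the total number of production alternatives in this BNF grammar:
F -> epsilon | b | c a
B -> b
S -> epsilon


Counting alternatives per rule:
  F: 3 alternative(s)
  B: 1 alternative(s)
  S: 1 alternative(s)
Sum: 3 + 1 + 1 = 5

5
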